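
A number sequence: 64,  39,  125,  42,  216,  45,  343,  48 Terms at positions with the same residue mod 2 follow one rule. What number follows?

Odd-indexed and even-indexed terms follow separate rules.
Track A: 64, 125, 216, 343 — consecutive cubes n³ from n = 4.
Track B: 39, 42, 45, 48 — linear: a_n = 36 + 3·n.
Position 9 falls in track A as its term 5, giving 512.

512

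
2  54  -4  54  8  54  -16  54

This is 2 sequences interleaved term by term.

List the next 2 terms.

32, 54

Positions 1, 3, 5, … form one subsequence and positions 2, 4, 6, … form another.
Stream A: 2, -4, 8, -16 (multiplying by -2 each time).
Stream B: 54, 54, 54, 54 (constant 54).
Position 9 → stream A, term 5 = 32.
Term 10 comes from stream B (its 5th entry): 54.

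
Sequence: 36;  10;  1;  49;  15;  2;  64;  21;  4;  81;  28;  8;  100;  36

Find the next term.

Taking every 3rd term gives 3 separate tracks.
Stream A: 36, 49, 64, 81, 100 — consecutive squares n² from n = 6.
Stream B: 10, 15, 21, 28, 36 — triangular numbers starting at T_4.
Stream C: 1, 2, 4, 8 — multiplying by 2 each time.
Position 15 falls in stream C as its term 5, giving 16.

16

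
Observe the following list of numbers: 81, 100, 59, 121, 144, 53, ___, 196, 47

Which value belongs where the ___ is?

The slot pattern repeats as AAB (period 3), so there are 2 interleaved tracks.
Track A: 81, 100, 121, 144, ?, 196. Consecutive squares n² from n = 9.
Track B: 59, 53, 47. Arithmetic, step −6.
The gap is track A's term 5; the rule gives 169.

169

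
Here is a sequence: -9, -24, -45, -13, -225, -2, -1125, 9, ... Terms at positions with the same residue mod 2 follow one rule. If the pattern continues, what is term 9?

-5625

Odd-indexed and even-indexed terms follow separate rules.
Track A: -9, -45, -225, -1125 — multiplying by 5 each time.
Track B: -24, -13, -2, 9 — arithmetic, step +11.
The 9th slot belongs to track A; its 5th term is -5625.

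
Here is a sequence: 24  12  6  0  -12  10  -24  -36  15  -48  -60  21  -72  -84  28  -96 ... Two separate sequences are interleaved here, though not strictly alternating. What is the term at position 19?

Positions follow the repeating pattern AAB; grouping by letter gives 2 tracks.
Track A is 24, 12, 0, -12, -24, -36, -48, -60, -72, -84, -96, which is linear: a_n = 36 − 12·n.
Track B is 6, 10, 15, 21, 28, which is triangular numbers starting at T_3.
The 19th slot belongs to track A; its 13th term is -120.

-120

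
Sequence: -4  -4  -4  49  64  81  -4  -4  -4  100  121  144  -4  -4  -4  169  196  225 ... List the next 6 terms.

The slot pattern repeats as AAABBB (period 6), so there are 2 interleaved tracks.
Track A is -4, -4, -4, -4, -4, -4, -4, -4, -4, which is constant -4.
Track B is 49, 64, 81, 100, 121, 144, 169, 196, 225, which is the squares 7², 8², 9², ….
The 19th slot belongs to track A; its 10th term is -4.
The 20th slot belongs to track A; its 11th term is -4.
Position 21 → track A, term 12 = -4.
The 22nd slot belongs to track B; its 10th term is 256.
Term 23 comes from track B (its 11th entry): 289.
Term 24 comes from track B (its 12th entry): 324.

-4, -4, -4, 256, 289, 324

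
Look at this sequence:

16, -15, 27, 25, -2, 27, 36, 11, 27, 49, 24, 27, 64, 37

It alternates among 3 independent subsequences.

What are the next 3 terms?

27, 81, 50

Split by position mod 3 into 3 tracks.
Stream A: 16, 25, 36, 49, 64 — consecutive squares n² from n = 4.
Stream B: -15, -2, 11, 24, 37 — arithmetic, step +13.
Stream C: 27, 27, 27, 27 — constant 27.
The 15th slot belongs to stream C; its 5th term is 27.
The 16th slot belongs to stream A; its 6th term is 81.
Term 17 comes from stream B (its 6th entry): 50.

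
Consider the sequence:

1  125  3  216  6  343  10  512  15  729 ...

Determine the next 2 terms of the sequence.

Odd-indexed and even-indexed terms follow separate rules.
Track A: 1, 3, 6, 10, 15 (triangular numbers n(n+1)/2 for n = 1, 2, …).
Track B: 125, 216, 343, 512, 729 (consecutive cubes n³ from n = 5).
Position 11 → track A, term 6 = 21.
Position 12 → track B, term 6 = 1000.

21, 1000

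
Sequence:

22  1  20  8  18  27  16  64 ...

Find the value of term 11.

12

Split by position mod 2 into 2 tracks.
Stream A: 22, 20, 18, 16 — arithmetic, step −2.
Stream B: 1, 8, 27, 64 — the cubes 1³, 2³, 3³, ….
Position 11 falls in stream A as its term 6, giving 12.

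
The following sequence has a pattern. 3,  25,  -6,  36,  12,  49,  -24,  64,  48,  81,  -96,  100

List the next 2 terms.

192, 121

The terms cycle through 2 interleaved subsequences.
Stream A: 3, -6, 12, -24, 48, -96 — geometric, ×-2 each step.
Stream B: 25, 36, 49, 64, 81, 100 — the squares 5², 6², 7², ….
Position 13 → stream A, term 7 = 192.
Position 14 → stream B, term 7 = 121.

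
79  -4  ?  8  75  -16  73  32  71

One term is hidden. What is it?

77

Taking every 2nd term gives 2 separate tracks.
Track A is 79, ?, 75, 73, 71, which is subtracting 2 each time.
Track B is -4, 8, -16, 32, which is geometric with ratio -2.
Filling track A at index 2 by its rule yields 77.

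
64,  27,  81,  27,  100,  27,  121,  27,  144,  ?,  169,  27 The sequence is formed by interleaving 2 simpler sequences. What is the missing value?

27

Split by position mod 2 into 2 tracks.
Stream A is 64, 81, 100, 121, 144, 169, which is the squares 8², 9², 10², ….
Stream B is 27, 27, 27, 27, ?, 27, which is the constant sequence 27.
Filling stream B at index 5 by its rule yields 27.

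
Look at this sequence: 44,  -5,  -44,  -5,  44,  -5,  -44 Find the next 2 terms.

-5, 44

The terms cycle through 2 interleaved subsequences.
Subsequence A: 44, -44, 44, -44 — alternating ±44.
Subsequence B: -5, -5, -5 — constant -5.
Term 8 comes from subsequence B (its 4th entry): -5.
The 9th slot belongs to subsequence A; its 5th term is 44.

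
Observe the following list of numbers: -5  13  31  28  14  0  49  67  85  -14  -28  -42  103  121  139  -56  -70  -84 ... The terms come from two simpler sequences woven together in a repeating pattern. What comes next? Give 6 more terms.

157, 175, 193, -98, -112, -126

The slot pattern repeats as AAABBB (period 6), so there are 2 interleaved tracks.
Track A: -5, 13, 31, 49, 67, 85, 103, 121, 139. Arithmetic with common difference +18.
Track B: 28, 14, 0, -14, -28, -42, -56, -70, -84. Linear: a_n = 42 − 14·n.
Term 19 comes from track A (its 10th entry): 157.
Position 20 → track A, term 11 = 175.
The 21st slot belongs to track A; its 12th term is 193.
Term 22 comes from track B (its 10th entry): -98.
Position 23 falls in track B as its term 11, giving -112.
Term 24 comes from track B (its 12th entry): -126.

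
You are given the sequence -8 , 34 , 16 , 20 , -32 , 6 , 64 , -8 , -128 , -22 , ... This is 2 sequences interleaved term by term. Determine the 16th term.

Split by position mod 2 into 2 tracks.
Stream A: -8, 16, -32, 64, -128 (multiplying by -2 each time).
Stream B: 34, 20, 6, -8, -22 (linear: a_n = 48 − 14·n).
Position 16 → stream B, term 8 = -64.

-64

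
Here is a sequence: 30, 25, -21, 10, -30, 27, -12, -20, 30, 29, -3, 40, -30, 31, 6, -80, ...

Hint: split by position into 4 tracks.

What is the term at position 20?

Split by position mod 4: positions 1, 5, 9, … form one track, and each other residue class forms its own.
Stream A: 30, -30, 30, -30 — alternating ±30.
Stream B: 25, 27, 29, 31 — linear: a_n = 23 + 2·n.
Stream C: -21, -12, -3, 6 — arithmetic with common difference +9.
Stream D: 10, -20, 40, -80 — a geometric progression (common ratio -2).
Position 20 → stream D, term 5 = 160.

160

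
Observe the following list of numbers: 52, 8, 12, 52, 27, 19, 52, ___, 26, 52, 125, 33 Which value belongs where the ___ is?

64

Read the sequence 3 terms at a time; column i is its own pattern.
Track A: 52, 52, 52, 52 (always 52).
Track B: 8, 27, ?, 125 (perfect cubes starting at 2³).
Track C: 12, 19, 26, 33 (arithmetic with common difference +7).
The gap is track B's term 3; the rule gives 64.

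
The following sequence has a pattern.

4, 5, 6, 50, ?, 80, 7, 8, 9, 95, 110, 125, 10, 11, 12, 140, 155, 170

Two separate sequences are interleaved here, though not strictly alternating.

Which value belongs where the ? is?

65

Reading positions in blocks of 6 reveals the pattern AAABBB — 2 tracks woven together.
Stream A: 4, 5, 6, 7, 8, 9, 10, 11, 12. Linear: a_n = 3 + n.
Stream B: 50, ?, 80, 95, 110, 125, 140, 155, 170. Arithmetic with common difference +15.
Filling stream B at index 2 by its rule yields 65.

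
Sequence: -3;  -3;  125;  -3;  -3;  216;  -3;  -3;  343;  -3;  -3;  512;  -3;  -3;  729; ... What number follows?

The slot pattern repeats as AAB (period 3), so there are 2 interleaved tracks.
Subsequence A: -3, -3, -3, -3, -3, -3, -3, -3, -3, -3 — constant -3.
Subsequence B: 125, 216, 343, 512, 729 — consecutive cubes n³ from n = 5.
Position 16 → subsequence A, term 11 = -3.

-3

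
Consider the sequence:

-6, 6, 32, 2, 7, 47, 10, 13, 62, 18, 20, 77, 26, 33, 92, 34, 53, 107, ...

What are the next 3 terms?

The terms cycle through 3 interleaved subsequences.
Track A = -6, 2, 10, 18, 26, 34: linear: a_n = -14 + 8·n.
Track B = 6, 7, 13, 20, 33, 53: each term equals the sum of the previous two.
Track C = 32, 47, 62, 77, 92, 107: linear: a_n = 17 + 15·n.
Term 19 comes from track A (its 7th entry): 42.
Term 20 comes from track B (its 7th entry): 86.
Term 21 comes from track C (its 7th entry): 122.

42, 86, 122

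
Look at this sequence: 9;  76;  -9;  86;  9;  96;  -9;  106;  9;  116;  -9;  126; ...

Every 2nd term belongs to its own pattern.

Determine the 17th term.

9

Taking every 2nd term gives 2 separate tracks.
Track A: 9, -9, 9, -9, 9, -9. Alternating ±9.
Track B: 76, 86, 96, 106, 116, 126. Arithmetic, step +10.
Position 17 falls in track A as its term 9, giving 9.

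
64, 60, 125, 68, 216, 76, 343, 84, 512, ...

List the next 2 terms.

Taking every 2nd term gives 2 separate tracks.
Stream A is 64, 125, 216, 343, 512, which is the cubes 4³, 5³, 6³, ….
Stream B is 60, 68, 76, 84, which is adding 8 each time.
The 10th slot belongs to stream B; its 5th term is 92.
The 11th slot belongs to stream A; its 6th term is 729.

92, 729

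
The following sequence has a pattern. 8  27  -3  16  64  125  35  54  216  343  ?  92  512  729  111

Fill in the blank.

73

Reading positions in blocks of 4 reveals the pattern AABB — 2 tracks woven together.
Subsequence A = 8, 27, 64, 125, 216, 343, 512, 729: perfect cubes starting at 2³.
Subsequence B = -3, 16, 35, 54, ?, 92, 111: arithmetic, step +19.
So the missing entry in subsequence B is 73.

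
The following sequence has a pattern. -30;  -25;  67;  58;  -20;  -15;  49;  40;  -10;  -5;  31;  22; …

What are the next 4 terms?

Positions follow the repeating pattern AABB; grouping by letter gives 2 tracks.
Stream A is -30, -25, -20, -15, -10, -5, which is arithmetic with common difference +5.
Stream B is 67, 58, 49, 40, 31, 22, which is linear: a_n = 76 − 9·n.
Term 13 comes from stream A (its 7th entry): 0.
The 14th slot belongs to stream A; its 8th term is 5.
The 15th slot belongs to stream B; its 7th term is 13.
Position 16 falls in stream B as its term 8, giving 4.

0, 5, 13, 4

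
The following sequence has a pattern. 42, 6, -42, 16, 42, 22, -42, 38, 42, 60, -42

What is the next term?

98

Taking every 2nd term gives 2 separate tracks.
Track A is 42, -42, 42, -42, 42, -42, which is oscillating between 42 and -42.
Track B is 6, 16, 22, 38, 60, which is Fibonacci-style (each term is the sum of the two before it).
Position 12 → track B, term 6 = 98.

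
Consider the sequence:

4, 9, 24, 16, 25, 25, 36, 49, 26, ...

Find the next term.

64

The slot pattern repeats as AAB (period 3), so there are 2 interleaved tracks.
Track A: 4, 9, 16, 25, 36, 49 (perfect squares starting at 2²).
Track B: 24, 25, 26 (arithmetic, step +1).
Position 10 falls in track A as its term 7, giving 64.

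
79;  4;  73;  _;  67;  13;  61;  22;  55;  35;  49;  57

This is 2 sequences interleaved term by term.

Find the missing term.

Odd-indexed and even-indexed terms follow separate rules.
Track A = 79, 73, 67, 61, 55, 49: arithmetic, step −6.
Track B = 4, ?, 13, 22, 35, 57: a Fibonacci-like recurrence a_n = a_{n-1} + a_{n-2}.
Track B's pattern makes the blank 9.

9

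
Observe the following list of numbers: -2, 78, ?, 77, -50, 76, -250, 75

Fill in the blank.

-10

Split by position mod 2 into 2 tracks.
Track A is -2, ?, -50, -250, which is geometric, ×5 each step.
Track B is 78, 77, 76, 75, which is linear: a_n = 79 − n.
Filling track A at index 2 by its rule yields -10.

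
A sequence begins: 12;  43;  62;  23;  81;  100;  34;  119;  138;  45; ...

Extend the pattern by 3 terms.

157, 176, 56

Positions follow the repeating pattern ABB; grouping by letter gives 2 tracks.
Stream A is 12, 23, 34, 45, which is linear: a_n = 1 + 11·n.
Stream B is 43, 62, 81, 100, 119, 138, which is adding 19 each time.
The 11th slot belongs to stream B; its 7th term is 157.
Term 12 comes from stream B (its 8th entry): 176.
Position 13 → stream A, term 5 = 56.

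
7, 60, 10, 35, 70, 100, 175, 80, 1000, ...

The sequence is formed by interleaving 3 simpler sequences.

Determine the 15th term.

Read the sequence 3 terms at a time; column i is its own pattern.
Subsequence A is 7, 35, 175, which is geometric with ratio 5.
Subsequence B is 60, 70, 80, which is arithmetic with common difference +10.
Subsequence C is 10, 100, 1000, which is successive powers of 10.
Term 15 comes from subsequence C (its 5th entry): 100000.

100000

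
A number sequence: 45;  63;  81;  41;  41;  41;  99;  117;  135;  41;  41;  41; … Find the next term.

Reading positions in blocks of 6 reveals the pattern AAABBB — 2 tracks woven together.
Stream A: 45, 63, 81, 99, 117, 135 — arithmetic with common difference +18.
Stream B: 41, 41, 41, 41, 41, 41 — constant 41.
The 13th slot belongs to stream A; its 7th term is 153.

153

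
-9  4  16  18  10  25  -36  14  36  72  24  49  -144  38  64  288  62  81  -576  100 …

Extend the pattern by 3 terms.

Taking every 3rd term gives 3 separate tracks.
Stream A is -9, 18, -36, 72, -144, 288, -576, which is geometric with ratio -2.
Stream B is 4, 10, 14, 24, 38, 62, 100, which is a Fibonacci-like recurrence a_n = a_{n-1} + a_{n-2}.
Stream C is 16, 25, 36, 49, 64, 81, which is perfect squares starting at 4².
The 21st slot belongs to stream C; its 7th term is 100.
Position 22 falls in stream A as its term 8, giving 1152.
Term 23 comes from stream B (its 8th entry): 162.

100, 1152, 162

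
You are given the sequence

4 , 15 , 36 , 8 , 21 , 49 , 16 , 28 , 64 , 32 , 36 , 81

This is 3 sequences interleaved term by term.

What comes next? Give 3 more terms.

64, 45, 100

The terms cycle through 3 interleaved subsequences.
Stream A is 4, 8, 16, 32, which is geometric with ratio 2.
Stream B is 15, 21, 28, 36, which is the triangular numbers T_5, T_6, ….
Stream C is 36, 49, 64, 81, which is the squares 6², 7², 8², ….
The 13th slot belongs to stream A; its 5th term is 64.
The 14th slot belongs to stream B; its 5th term is 45.
The 15th slot belongs to stream C; its 5th term is 100.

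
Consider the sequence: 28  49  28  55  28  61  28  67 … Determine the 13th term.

Split by position mod 2 into 2 tracks.
Subsequence A = 28, 28, 28, 28: the constant sequence 28.
Subsequence B = 49, 55, 61, 67: linear: a_n = 43 + 6·n.
The 13th slot belongs to subsequence A; its 7th term is 28.

28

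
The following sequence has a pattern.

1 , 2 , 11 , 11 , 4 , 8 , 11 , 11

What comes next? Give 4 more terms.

Reading positions in blocks of 4 reveals the pattern AABB — 2 tracks woven together.
Stream A: 1, 2, 4, 8 (powers of 2).
Stream B: 11, 11, 11, 11 (the constant sequence 11).
Position 9 → stream A, term 5 = 16.
Term 10 comes from stream A (its 6th entry): 32.
Position 11 falls in stream B as its term 5, giving 11.
Position 12 → stream B, term 6 = 11.

16, 32, 11, 11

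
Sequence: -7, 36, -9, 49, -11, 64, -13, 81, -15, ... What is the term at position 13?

-19

Positions 1, 3, 5, … form one subsequence and positions 2, 4, 6, … form another.
Subsequence A = -7, -9, -11, -13, -15: arithmetic with common difference −2.
Subsequence B = 36, 49, 64, 81: consecutive squares n² from n = 6.
The 13th slot belongs to subsequence A; its 7th term is -19.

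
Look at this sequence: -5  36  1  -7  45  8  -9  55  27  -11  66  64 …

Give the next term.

Taking every 3rd term gives 3 separate tracks.
Stream A: -5, -7, -9, -11 — linear: a_n = -3 − 2·n.
Stream B: 36, 45, 55, 66 — triangular numbers n(n+1)/2 for n = 8, 9, ….
Stream C: 1, 8, 27, 64 — the cubes 1³, 2³, 3³, ….
Term 13 comes from stream A (its 5th entry): -13.

-13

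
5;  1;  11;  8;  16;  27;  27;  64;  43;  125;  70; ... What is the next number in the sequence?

Taking every 2nd term gives 2 separate tracks.
Stream A is 5, 11, 16, 27, 43, 70, which is each term equals the sum of the previous two.
Stream B is 1, 8, 27, 64, 125, which is perfect cubes starting at 1³.
Position 12 → stream B, term 6 = 216.

216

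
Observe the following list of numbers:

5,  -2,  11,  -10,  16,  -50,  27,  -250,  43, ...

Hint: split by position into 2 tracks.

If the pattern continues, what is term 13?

Taking every 2nd term gives 2 separate tracks.
Track A = 5, 11, 16, 27, 43: Fibonacci-style (each term is the sum of the two before it).
Track B = -2, -10, -50, -250: geometric, ×5 each step.
Position 13 falls in track A as its term 7, giving 113.

113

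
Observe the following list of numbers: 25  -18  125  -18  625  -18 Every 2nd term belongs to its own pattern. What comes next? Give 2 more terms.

Odd-indexed and even-indexed terms follow separate rules.
Subsequence A: 25, 125, 625 — successive powers of 5.
Subsequence B: -18, -18, -18 — constant -18.
The 7th slot belongs to subsequence A; its 4th term is 3125.
Position 8 falls in subsequence B as its term 4, giving -18.

3125, -18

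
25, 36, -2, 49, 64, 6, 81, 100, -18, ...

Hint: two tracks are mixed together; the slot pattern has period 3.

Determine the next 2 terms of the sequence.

The slot pattern repeats as AAB (period 3), so there are 2 interleaved tracks.
Track A: 25, 36, 49, 64, 81, 100 — the squares 5², 6², 7², ….
Track B: -2, 6, -18 — a geometric progression (common ratio -3).
Position 10 falls in track A as its term 7, giving 121.
Position 11 falls in track A as its term 8, giving 144.

121, 144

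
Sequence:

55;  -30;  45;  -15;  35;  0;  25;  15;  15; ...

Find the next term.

30

Odd-indexed and even-indexed terms follow separate rules.
Stream A: 55, 45, 35, 25, 15 (subtracting 10 each time).
Stream B: -30, -15, 0, 15 (adding 15 each time).
The 10th slot belongs to stream B; its 5th term is 30.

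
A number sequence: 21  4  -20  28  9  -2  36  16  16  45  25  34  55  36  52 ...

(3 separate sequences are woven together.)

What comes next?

66

Split by position mod 3 into 3 tracks.
Subsequence A: 21, 28, 36, 45, 55 (triangular numbers n(n+1)/2 for n = 6, 7, …).
Subsequence B: 4, 9, 16, 25, 36 (consecutive squares n² from n = 2).
Subsequence C: -20, -2, 16, 34, 52 (arithmetic, step +18).
Term 16 comes from subsequence A (its 6th entry): 66.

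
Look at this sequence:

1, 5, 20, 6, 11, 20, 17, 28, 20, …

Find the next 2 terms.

The slot pattern repeats as AAB (period 3), so there are 2 interleaved tracks.
Track A: 1, 5, 6, 11, 17, 28 — each term equals the sum of the previous two.
Track B: 20, 20, 20 — constant 20.
Position 10 → track A, term 7 = 45.
Term 11 comes from track A (its 8th entry): 73.

45, 73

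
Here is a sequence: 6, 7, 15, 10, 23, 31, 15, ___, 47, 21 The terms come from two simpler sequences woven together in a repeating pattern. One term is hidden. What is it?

Reading positions in blocks of 3 reveals the pattern ABB — 2 tracks woven together.
Track A: 6, 10, 15, 21 (triangular numbers n(n+1)/2 for n = 3, 4, …).
Track B: 7, 15, 23, 31, ?, 47 (arithmetic with common difference +8).
So the missing entry in track B is 39.

39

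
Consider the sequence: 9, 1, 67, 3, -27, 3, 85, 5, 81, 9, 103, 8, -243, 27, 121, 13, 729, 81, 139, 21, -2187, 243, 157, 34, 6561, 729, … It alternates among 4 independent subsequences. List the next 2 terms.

175, 55

Split by position mod 4: positions 1, 5, 9, … form one track, and each other residue class forms its own.
Subsequence A: 9, -27, 81, -243, 729, -2187, 6561 — a geometric progression (common ratio -3).
Subsequence B: 1, 3, 9, 27, 81, 243, 729 — powers 3^0, 3^1, 3^2, ….
Subsequence C: 67, 85, 103, 121, 139, 157 — arithmetic, step +18.
Subsequence D: 3, 5, 8, 13, 21, 34 — Fibonacci-style (each term is the sum of the two before it).
The 27th slot belongs to subsequence C; its 7th term is 175.
Position 28 → subsequence D, term 7 = 55.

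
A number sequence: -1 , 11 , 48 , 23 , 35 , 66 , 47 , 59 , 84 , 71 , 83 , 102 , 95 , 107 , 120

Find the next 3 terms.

Reading positions in blocks of 3 reveals the pattern AAB — 2 tracks woven together.
Track A is -1, 11, 23, 35, 47, 59, 71, 83, 95, 107, which is arithmetic, step +12.
Track B is 48, 66, 84, 102, 120, which is arithmetic with common difference +18.
Position 16 falls in track A as its term 11, giving 119.
Term 17 comes from track A (its 12th entry): 131.
Position 18 falls in track B as its term 6, giving 138.

119, 131, 138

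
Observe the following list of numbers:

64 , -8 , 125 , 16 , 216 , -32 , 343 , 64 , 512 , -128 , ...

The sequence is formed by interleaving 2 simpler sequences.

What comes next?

729

Split by position mod 2 into 2 tracks.
Track A = 64, 125, 216, 343, 512: perfect cubes starting at 4³.
Track B = -8, 16, -32, 64, -128: multiplying by -2 each time.
The 11th slot belongs to track A; its 6th term is 729.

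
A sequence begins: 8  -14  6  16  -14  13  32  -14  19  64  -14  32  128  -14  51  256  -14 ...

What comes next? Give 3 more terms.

83, 512, -14

Taking every 3rd term gives 3 separate tracks.
Stream A: 8, 16, 32, 64, 128, 256 — powers of 2.
Stream B: -14, -14, -14, -14, -14, -14 — constant -14.
Stream C: 6, 13, 19, 32, 51 — each term equals the sum of the previous two.
The 18th slot belongs to stream C; its 6th term is 83.
The 19th slot belongs to stream A; its 7th term is 512.
Position 20 falls in stream B as its term 7, giving -14.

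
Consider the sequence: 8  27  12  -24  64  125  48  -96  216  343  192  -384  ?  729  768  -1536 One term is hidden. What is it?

The slot pattern repeats as AABB (period 4), so there are 2 interleaved tracks.
Subsequence A: 8, 27, 64, 125, 216, 343, ?, 729 — perfect cubes starting at 2³.
Subsequence B: 12, -24, 48, -96, 192, -384, 768, -1536 — geometric with ratio -2.
So the missing entry in subsequence A is 512.

512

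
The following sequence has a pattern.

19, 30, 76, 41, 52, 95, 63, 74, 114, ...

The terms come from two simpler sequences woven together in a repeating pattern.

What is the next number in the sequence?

85

The slot pattern repeats as AAB (period 3), so there are 2 interleaved tracks.
Track A: 19, 30, 41, 52, 63, 74 — arithmetic, step +11.
Track B: 76, 95, 114 — adding 19 each time.
Term 10 comes from track A (its 7th entry): 85.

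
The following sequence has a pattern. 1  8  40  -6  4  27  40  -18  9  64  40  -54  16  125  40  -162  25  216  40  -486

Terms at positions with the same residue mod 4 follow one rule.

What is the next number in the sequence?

36

Split by position mod 4: positions 1, 5, 9, … form one track, and each other residue class forms its own.
Stream A: 1, 4, 9, 16, 25 — consecutive squares n² from n = 1.
Stream B: 8, 27, 64, 125, 216 — perfect cubes starting at 2³.
Stream C: 40, 40, 40, 40, 40 — the constant sequence 40.
Stream D: -6, -18, -54, -162, -486 — geometric, ×3 each step.
Position 21 falls in stream A as its term 6, giving 36.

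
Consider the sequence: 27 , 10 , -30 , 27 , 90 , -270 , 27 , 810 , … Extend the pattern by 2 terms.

-2430, 27

Positions follow the repeating pattern ABB; grouping by letter gives 2 tracks.
Stream A: 27, 27, 27 — the constant sequence 27.
Stream B: 10, -30, 90, -270, 810 — a geometric progression (common ratio -3).
The 9th slot belongs to stream B; its 6th term is -2430.
Position 10 → stream A, term 4 = 27.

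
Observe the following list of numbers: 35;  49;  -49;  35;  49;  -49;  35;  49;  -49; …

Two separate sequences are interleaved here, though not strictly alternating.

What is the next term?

35

Reading positions in blocks of 3 reveals the pattern ABB — 2 tracks woven together.
Subsequence A: 35, 35, 35 — constant 35.
Subsequence B: 49, -49, 49, -49, 49, -49 — the oscillation 49·(−1)^(n+1).
The 10th slot belongs to subsequence A; its 4th term is 35.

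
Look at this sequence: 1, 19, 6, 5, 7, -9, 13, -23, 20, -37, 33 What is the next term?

-51

Positions 1, 3, 5, … form one subsequence and positions 2, 4, 6, … form another.
Track A is 1, 6, 7, 13, 20, 33, which is each term equals the sum of the previous two.
Track B is 19, 5, -9, -23, -37, which is subtracting 14 each time.
Position 12 → track B, term 6 = -51.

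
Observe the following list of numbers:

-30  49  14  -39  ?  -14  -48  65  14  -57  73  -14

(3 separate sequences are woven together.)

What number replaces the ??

Split by position mod 3: positions 1, 4, 7, … form one track, and each other residue class forms its own.
Subsequence A: -30, -39, -48, -57 (arithmetic, step −9).
Subsequence B: 49, ?, 65, 73 (linear: a_n = 41 + 8·n).
Subsequence C: 14, -14, 14, -14 (oscillating between 14 and -14).
The gap is subsequence B's term 2; the rule gives 57.

57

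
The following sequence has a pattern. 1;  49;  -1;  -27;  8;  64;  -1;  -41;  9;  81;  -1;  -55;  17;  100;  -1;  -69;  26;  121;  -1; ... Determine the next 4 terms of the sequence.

-83, 43, 144, -1

Split by position mod 4: positions 1, 5, 9, … form one track, and each other residue class forms its own.
Track A: 1, 8, 9, 17, 26. Each term equals the sum of the previous two.
Track B: 49, 64, 81, 100, 121. The squares 7², 8², 9², ….
Track C: -1, -1, -1, -1, -1. Always -1.
Track D: -27, -41, -55, -69. Arithmetic, step −14.
Position 20 falls in track D as its term 5, giving -83.
Term 21 comes from track A (its 6th entry): 43.
Term 22 comes from track B (its 6th entry): 144.
Position 23 falls in track C as its term 6, giving -1.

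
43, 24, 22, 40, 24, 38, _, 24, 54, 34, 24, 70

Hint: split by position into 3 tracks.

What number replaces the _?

37

Split by position mod 3: positions 1, 4, 7, … form one track, and each other residue class forms its own.
Subsequence A: 43, 40, ?, 34. Linear: a_n = 46 − 3·n.
Subsequence B: 24, 24, 24, 24. Always 24.
Subsequence C: 22, 38, 54, 70. Linear: a_n = 6 + 16·n.
Filling subsequence A at index 3 by its rule yields 37.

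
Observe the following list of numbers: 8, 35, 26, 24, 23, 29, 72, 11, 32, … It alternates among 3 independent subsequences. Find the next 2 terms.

Taking every 3rd term gives 3 separate tracks.
Track A is 8, 24, 72, which is multiplying by 3 each time.
Track B is 35, 23, 11, which is arithmetic, step −12.
Track C is 26, 29, 32, which is linear: a_n = 23 + 3·n.
Term 10 comes from track A (its 4th entry): 216.
Term 11 comes from track B (its 4th entry): -1.

216, -1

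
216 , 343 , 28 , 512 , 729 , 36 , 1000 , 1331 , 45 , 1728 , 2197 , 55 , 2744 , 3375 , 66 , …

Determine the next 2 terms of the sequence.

4096, 4913

The slot pattern repeats as AAB (period 3), so there are 2 interleaved tracks.
Stream A = 216, 343, 512, 729, 1000, 1331, 1728, 2197, 2744, 3375: consecutive cubes n³ from n = 6.
Stream B = 28, 36, 45, 55, 66: triangular numbers n(n+1)/2 for n = 7, 8, ….
Position 16 → stream A, term 11 = 4096.
Term 17 comes from stream A (its 12th entry): 4913.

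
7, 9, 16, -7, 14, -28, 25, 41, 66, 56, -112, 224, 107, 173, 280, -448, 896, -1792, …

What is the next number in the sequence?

453

The slot pattern repeats as AAABBB (period 6), so there are 2 interleaved tracks.
Stream A: 7, 9, 16, 25, 41, 66, 107, 173, 280. Fibonacci-style (each term is the sum of the two before it).
Stream B: -7, 14, -28, 56, -112, 224, -448, 896, -1792. A geometric progression (common ratio -2).
Term 19 comes from stream A (its 10th entry): 453.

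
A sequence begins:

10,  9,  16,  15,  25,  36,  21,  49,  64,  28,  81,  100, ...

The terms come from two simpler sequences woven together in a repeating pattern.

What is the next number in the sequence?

The slot pattern repeats as ABB (period 3), so there are 2 interleaved tracks.
Stream A: 10, 15, 21, 28 (triangular numbers starting at T_4).
Stream B: 9, 16, 25, 36, 49, 64, 81, 100 (the squares 3², 4², 5², …).
The 13th slot belongs to stream A; its 5th term is 36.

36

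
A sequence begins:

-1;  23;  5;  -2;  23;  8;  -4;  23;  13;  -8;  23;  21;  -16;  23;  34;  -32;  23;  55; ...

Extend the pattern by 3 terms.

Taking every 3rd term gives 3 separate tracks.
Track A: -1, -2, -4, -8, -16, -32. Geometric, ×2 each step.
Track B: 23, 23, 23, 23, 23, 23. Always 23.
Track C: 5, 8, 13, 21, 34, 55. A Fibonacci-like recurrence a_n = a_{n-1} + a_{n-2}.
The 19th slot belongs to track A; its 7th term is -64.
Position 20 falls in track B as its term 7, giving 23.
Term 21 comes from track C (its 7th entry): 89.

-64, 23, 89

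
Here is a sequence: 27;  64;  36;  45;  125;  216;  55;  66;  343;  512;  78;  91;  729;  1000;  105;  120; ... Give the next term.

Positions follow the repeating pattern AABB; grouping by letter gives 2 tracks.
Track A is 27, 64, 125, 216, 343, 512, 729, 1000, which is consecutive cubes n³ from n = 3.
Track B is 36, 45, 55, 66, 78, 91, 105, 120, which is triangular numbers starting at T_8.
The 17th slot belongs to track A; its 9th term is 1331.

1331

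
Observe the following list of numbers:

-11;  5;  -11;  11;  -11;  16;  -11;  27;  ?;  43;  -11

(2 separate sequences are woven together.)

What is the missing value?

-11

Taking every 2nd term gives 2 separate tracks.
Subsequence A = -11, -11, -11, -11, ?, -11: always -11.
Subsequence B = 5, 11, 16, 27, 43: each term equals the sum of the previous two.
The gap is subsequence A's term 5; the rule gives -11.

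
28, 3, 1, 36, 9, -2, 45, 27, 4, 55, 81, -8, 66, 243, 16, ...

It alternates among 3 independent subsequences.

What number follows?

Read the sequence 3 terms at a time; column i is its own pattern.
Track A: 28, 36, 45, 55, 66 — triangular numbers n(n+1)/2 for n = 7, 8, ….
Track B: 3, 9, 27, 81, 243 — powers 3^1, 3^2, 3^3, ….
Track C: 1, -2, 4, -8, 16 — geometric with ratio -2.
Position 16 → track A, term 6 = 78.

78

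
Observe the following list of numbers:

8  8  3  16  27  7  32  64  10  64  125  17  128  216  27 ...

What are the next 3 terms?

256, 343, 44

Read the sequence 3 terms at a time; column i is its own pattern.
Track A is 8, 16, 32, 64, 128, which is a geometric progression (common ratio 2).
Track B is 8, 27, 64, 125, 216, which is the cubes 2³, 3³, 4³, ….
Track C is 3, 7, 10, 17, 27, which is each term equals the sum of the previous two.
Position 16 falls in track A as its term 6, giving 256.
Term 17 comes from track B (its 6th entry): 343.
Position 18 falls in track C as its term 6, giving 44.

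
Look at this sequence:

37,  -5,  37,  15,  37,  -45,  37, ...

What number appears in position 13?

The terms cycle through 2 interleaved subsequences.
Stream A = 37, 37, 37, 37: the constant sequence 37.
Stream B = -5, 15, -45: a geometric progression (common ratio -3).
The 13th slot belongs to stream A; its 7th term is 37.

37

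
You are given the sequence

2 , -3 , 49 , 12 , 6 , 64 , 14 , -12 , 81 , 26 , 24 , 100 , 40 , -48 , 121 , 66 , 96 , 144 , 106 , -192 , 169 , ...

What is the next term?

Split by position mod 3: positions 1, 4, 7, … form one track, and each other residue class forms its own.
Track A is 2, 12, 14, 26, 40, 66, 106, which is Fibonacci-style (each term is the sum of the two before it).
Track B is -3, 6, -12, 24, -48, 96, -192, which is geometric, ×-2 each step.
Track C is 49, 64, 81, 100, 121, 144, 169, which is consecutive squares n² from n = 7.
Term 22 comes from track A (its 8th entry): 172.

172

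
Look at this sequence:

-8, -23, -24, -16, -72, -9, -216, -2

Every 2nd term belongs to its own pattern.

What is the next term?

The terms cycle through 2 interleaved subsequences.
Stream A: -8, -24, -72, -216 — geometric, ×3 each step.
Stream B: -23, -16, -9, -2 — adding 7 each time.
Position 9 → stream A, term 5 = -648.

-648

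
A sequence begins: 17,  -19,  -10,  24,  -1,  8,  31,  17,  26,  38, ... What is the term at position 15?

62

Positions follow the repeating pattern ABB; grouping by letter gives 2 tracks.
Stream A is 17, 24, 31, 38, which is adding 7 each time.
Stream B is -19, -10, -1, 8, 17, 26, which is arithmetic with common difference +9.
Position 15 → stream B, term 10 = 62.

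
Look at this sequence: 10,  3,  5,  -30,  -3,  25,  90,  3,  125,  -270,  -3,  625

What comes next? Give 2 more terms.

Taking every 3rd term gives 3 separate tracks.
Subsequence A: 10, -30, 90, -270 (geometric with ratio -3).
Subsequence B: 3, -3, 3, -3 (oscillating between 3 and -3).
Subsequence C: 5, 25, 125, 625 (powers of 5).
Term 13 comes from subsequence A (its 5th entry): 810.
Position 14 → subsequence B, term 5 = 3.

810, 3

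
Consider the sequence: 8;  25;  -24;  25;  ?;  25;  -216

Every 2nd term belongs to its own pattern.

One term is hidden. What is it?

72

Odd-indexed and even-indexed terms follow separate rules.
Subsequence A: 8, -24, ?, -216. Geometric, ×-3 each step.
Subsequence B: 25, 25, 25. Constant 25.
So the missing entry in subsequence A is 72.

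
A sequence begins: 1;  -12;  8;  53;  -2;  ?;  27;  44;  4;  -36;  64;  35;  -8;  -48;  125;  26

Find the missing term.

The terms cycle through 4 interleaved subsequences.
Subsequence A: 1, -2, 4, -8 — geometric with ratio -2.
Subsequence B: -12, ?, -36, -48 — arithmetic, step −12.
Subsequence C: 8, 27, 64, 125 — consecutive cubes n³ from n = 2.
Subsequence D: 53, 44, 35, 26 — linear: a_n = 62 − 9·n.
Filling subsequence B at index 2 by its rule yields -24.

-24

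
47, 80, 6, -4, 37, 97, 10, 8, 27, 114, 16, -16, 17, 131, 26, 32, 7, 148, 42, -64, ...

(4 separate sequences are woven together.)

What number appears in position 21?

The terms cycle through 4 interleaved subsequences.
Track A: 47, 37, 27, 17, 7. Arithmetic with common difference −10.
Track B: 80, 97, 114, 131, 148. Linear: a_n = 63 + 17·n.
Track C: 6, 10, 16, 26, 42. Fibonacci-style (each term is the sum of the two before it).
Track D: -4, 8, -16, 32, -64. Geometric, ×-2 each step.
The 21st slot belongs to track A; its 6th term is -3.

-3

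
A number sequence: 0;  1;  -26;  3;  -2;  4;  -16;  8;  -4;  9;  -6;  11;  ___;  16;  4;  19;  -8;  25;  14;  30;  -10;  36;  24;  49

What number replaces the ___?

-6

Read the sequence 4 terms at a time; column i is its own pattern.
Track A: 0, -2, -4, ?, -8, -10 — arithmetic, step −2.
Track B: 1, 4, 9, 16, 25, 36 — perfect squares starting at 1².
Track C: -26, -16, -6, 4, 14, 24 — adding 10 each time.
Track D: 3, 8, 11, 19, 30, 49 — a Fibonacci-like recurrence a_n = a_{n-1} + a_{n-2}.
So the missing entry in track A is -6.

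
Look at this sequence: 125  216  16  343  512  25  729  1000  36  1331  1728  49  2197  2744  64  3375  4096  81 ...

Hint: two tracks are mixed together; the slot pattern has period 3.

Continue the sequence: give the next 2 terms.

Positions follow the repeating pattern AAB; grouping by letter gives 2 tracks.
Track A: 125, 216, 343, 512, 729, 1000, 1331, 1728, 2197, 2744, 3375, 4096. The cubes 5³, 6³, 7³, ….
Track B: 16, 25, 36, 49, 64, 81. The squares 4², 5², 6², ….
The 19th slot belongs to track A; its 13th term is 4913.
The 20th slot belongs to track A; its 14th term is 5832.

4913, 5832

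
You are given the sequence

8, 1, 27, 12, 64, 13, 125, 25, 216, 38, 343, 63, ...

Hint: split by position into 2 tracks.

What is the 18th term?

265

Split by position mod 2 into 2 tracks.
Stream A: 8, 27, 64, 125, 216, 343 — perfect cubes starting at 2³.
Stream B: 1, 12, 13, 25, 38, 63 — Fibonacci-style (each term is the sum of the two before it).
The 18th slot belongs to stream B; its 9th term is 265.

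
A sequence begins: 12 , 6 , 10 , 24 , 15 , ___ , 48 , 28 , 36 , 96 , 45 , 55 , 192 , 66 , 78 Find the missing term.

Reading positions in blocks of 3 reveals the pattern ABB — 2 tracks woven together.
Subsequence A is 12, 24, 48, 96, 192, which is multiplying by 2 each time.
Subsequence B is 6, 10, 15, ?, 28, 36, 45, 55, 66, 78, which is triangular numbers n(n+1)/2 for n = 3, 4, ….
Subsequence B's pattern makes the blank 21.

21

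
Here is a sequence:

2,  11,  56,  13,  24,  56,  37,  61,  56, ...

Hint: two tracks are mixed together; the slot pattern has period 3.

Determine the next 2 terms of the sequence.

Reading positions in blocks of 3 reveals the pattern AAB — 2 tracks woven together.
Subsequence A = 2, 11, 13, 24, 37, 61: each term equals the sum of the previous two.
Subsequence B = 56, 56, 56: constant 56.
Position 10 falls in subsequence A as its term 7, giving 98.
Position 11 → subsequence A, term 8 = 159.

98, 159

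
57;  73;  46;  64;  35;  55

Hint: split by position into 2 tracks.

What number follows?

Taking every 2nd term gives 2 separate tracks.
Stream A: 57, 46, 35 (subtracting 11 each time).
Stream B: 73, 64, 55 (subtracting 9 each time).
Position 7 falls in stream A as its term 4, giving 24.

24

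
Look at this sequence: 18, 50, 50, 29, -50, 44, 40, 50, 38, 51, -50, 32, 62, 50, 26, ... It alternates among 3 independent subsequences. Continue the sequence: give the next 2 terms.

73, -50

Split by position mod 3: positions 1, 4, 7, … form one track, and each other residue class forms its own.
Stream A = 18, 29, 40, 51, 62: linear: a_n = 7 + 11·n.
Stream B = 50, -50, 50, -50, 50: the oscillation 50·(−1)^(n+1).
Stream C = 50, 44, 38, 32, 26: arithmetic, step −6.
The 16th slot belongs to stream A; its 6th term is 73.
Position 17 → stream B, term 6 = -50.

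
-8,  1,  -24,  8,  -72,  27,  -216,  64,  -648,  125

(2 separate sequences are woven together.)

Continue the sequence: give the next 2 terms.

Taking every 2nd term gives 2 separate tracks.
Track A = -8, -24, -72, -216, -648: a geometric progression (common ratio 3).
Track B = 1, 8, 27, 64, 125: the cubes 1³, 2³, 3³, ….
Position 11 → track A, term 6 = -1944.
Position 12 falls in track B as its term 6, giving 216.

-1944, 216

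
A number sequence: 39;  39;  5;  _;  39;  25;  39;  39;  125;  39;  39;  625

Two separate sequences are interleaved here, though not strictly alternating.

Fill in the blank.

Reading positions in blocks of 3 reveals the pattern AAB — 2 tracks woven together.
Stream A is 39, 39, ?, 39, 39, 39, 39, 39, which is always 39.
Stream B is 5, 25, 125, 625, which is a geometric progression (common ratio 5).
So the missing entry in stream A is 39.

39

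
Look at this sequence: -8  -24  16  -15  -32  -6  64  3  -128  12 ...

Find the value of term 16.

Taking every 2nd term gives 2 separate tracks.
Track A: -8, 16, -32, 64, -128 (a geometric progression (common ratio -2)).
Track B: -24, -15, -6, 3, 12 (arithmetic, step +9).
Position 16 falls in track B as its term 8, giving 39.

39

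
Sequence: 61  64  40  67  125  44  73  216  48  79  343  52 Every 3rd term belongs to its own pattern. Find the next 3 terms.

Split by position mod 3 into 3 tracks.
Stream A is 61, 67, 73, 79, which is arithmetic with common difference +6.
Stream B is 64, 125, 216, 343, which is the cubes 4³, 5³, 6³, ….
Stream C is 40, 44, 48, 52, which is linear: a_n = 36 + 4·n.
Position 13 → stream A, term 5 = 85.
Position 14 → stream B, term 5 = 512.
Term 15 comes from stream C (its 5th entry): 56.

85, 512, 56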